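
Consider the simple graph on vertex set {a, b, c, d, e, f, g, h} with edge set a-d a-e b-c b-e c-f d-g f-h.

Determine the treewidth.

A width-1 tree decomposition is:
Bags: B1 = {f, h}  B2 = {c, f}  B3 = {b, c}  B4 = {b, e}  B5 = {a, e}  B6 = {a, d}  B7 = {d, g}
Tree: B1–B2, B2–B3, B3–B4, B4–B5, B5–B6, B6–B7
Each bag holds 2 vertices, so the decomposition has width 1, which upper-bounds the treewidth. G has an edge, so its treewidth is at least 1. The upper and lower bounds meet at 1, so that is the treewidth.

1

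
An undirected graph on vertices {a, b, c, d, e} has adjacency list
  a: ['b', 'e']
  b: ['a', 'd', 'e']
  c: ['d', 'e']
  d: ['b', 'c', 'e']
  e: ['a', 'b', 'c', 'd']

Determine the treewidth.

2

A width-2 tree decomposition is:
Bags: B1 = {b, d, e}  B2 = {a, b, e}  B3 = {c, d, e}
Tree: B1–B2, B1–B3
The largest bag has 3 vertices, giving width 2; this decomposition certifies tw(G) ≤ 2. For the lower bound, the 3 vertices {c, d, e} are pairwise adjacent, and any tree decomposition puts a clique entirely inside one bag — forcing width ≥ 2. Combining the bounds, tw(G) = 2.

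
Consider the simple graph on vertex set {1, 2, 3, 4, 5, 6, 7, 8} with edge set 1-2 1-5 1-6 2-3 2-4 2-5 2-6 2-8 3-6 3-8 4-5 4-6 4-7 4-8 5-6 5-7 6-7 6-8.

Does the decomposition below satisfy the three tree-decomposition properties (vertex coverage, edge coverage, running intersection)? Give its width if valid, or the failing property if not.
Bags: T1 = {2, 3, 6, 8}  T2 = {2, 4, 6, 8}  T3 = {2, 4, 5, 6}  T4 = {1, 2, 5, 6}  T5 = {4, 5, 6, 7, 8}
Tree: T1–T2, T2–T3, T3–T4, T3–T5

No — bags containing vertex 8 are not connected in the tree.

A tree decomposition must satisfy three properties: every vertex lies in some bag; for every edge, both endpoints lie together in some bag; and for every vertex, the bags containing it form a connected subtree. Here bags containing vertex 8 are not connected in the tree, so the decomposition is invalid.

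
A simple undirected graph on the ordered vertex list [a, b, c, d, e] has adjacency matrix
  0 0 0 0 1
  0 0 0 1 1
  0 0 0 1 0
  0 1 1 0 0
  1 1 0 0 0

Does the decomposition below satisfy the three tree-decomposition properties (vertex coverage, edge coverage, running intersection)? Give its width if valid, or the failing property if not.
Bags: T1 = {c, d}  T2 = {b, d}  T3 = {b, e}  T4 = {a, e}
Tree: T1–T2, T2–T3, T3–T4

Yes; width 1.

Checking the three conditions: (i) the bags cover all of {a, b, c, d, e}; (ii) for each edge, some bag contains both endpoints; (iii) the bags containing any fixed vertex form a subtree. All hold, so the decomposition is valid with width 2 − 1 = 1.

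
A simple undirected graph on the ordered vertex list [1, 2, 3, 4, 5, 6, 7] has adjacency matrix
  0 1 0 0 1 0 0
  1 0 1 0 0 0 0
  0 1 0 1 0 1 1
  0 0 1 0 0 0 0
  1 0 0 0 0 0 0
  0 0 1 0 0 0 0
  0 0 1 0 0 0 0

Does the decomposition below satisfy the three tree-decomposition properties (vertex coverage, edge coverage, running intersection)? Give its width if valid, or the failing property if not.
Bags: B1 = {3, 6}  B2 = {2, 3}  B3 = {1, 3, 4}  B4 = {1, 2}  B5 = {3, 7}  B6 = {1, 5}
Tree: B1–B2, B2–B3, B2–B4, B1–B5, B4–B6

A tree decomposition must satisfy three properties: every vertex lies in some bag; for every edge, both endpoints lie together in some bag; and for every vertex, the bags containing it form a connected subtree. Here bags containing vertex 1 are not connected in the tree, so the decomposition is invalid.

No — bags containing vertex 1 are not connected in the tree.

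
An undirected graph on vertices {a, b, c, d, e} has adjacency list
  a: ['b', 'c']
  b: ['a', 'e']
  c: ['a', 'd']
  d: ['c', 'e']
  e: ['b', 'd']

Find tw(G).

A width-2 tree decomposition is:
Bags: B1 = {b, d, e}  B2 = {b, c, d}  B3 = {a, b, c}
Tree: B1–B2, B2–B3
Each bag holds 3 vertices, so the decomposition has width 2, which upper-bounds the treewidth. For the lower bound, G contains the cycle b–e–d–c–a–b, so G is not a forest; only forests have treewidth ≤ 1, hence tw(G) ≥ 2. Combining the bounds, tw(G) = 2.

2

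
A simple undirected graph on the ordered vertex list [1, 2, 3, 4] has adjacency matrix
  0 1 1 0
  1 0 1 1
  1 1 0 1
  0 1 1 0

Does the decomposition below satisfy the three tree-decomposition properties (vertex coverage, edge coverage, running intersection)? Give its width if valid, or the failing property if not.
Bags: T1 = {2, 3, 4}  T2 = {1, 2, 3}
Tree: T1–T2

Vertex coverage: the bags together contain {1, 2, 3, 4}, the full vertex set. Edge coverage: each edge of G has both endpoints in at least one bag. Running intersection: for every vertex, the bags containing it form a connected subtree. All three properties hold, so this is a valid tree decomposition of width max|bag| − 1 = 2, and hence tw(G) ≤ 2.

Yes; width 2.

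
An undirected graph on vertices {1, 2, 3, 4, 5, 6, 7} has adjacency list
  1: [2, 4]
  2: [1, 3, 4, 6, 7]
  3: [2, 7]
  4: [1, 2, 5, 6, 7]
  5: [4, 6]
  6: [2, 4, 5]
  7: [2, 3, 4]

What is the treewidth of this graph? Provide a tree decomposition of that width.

Treewidth 2.
One optimal decomposition is:
Bags: B1 = {1, 2, 4}  B2 = {2, 4, 7}  B3 = {2, 3, 7}  B4 = {2, 4, 6}  B5 = {4, 5, 6}
Tree: B1–B2, B2–B3, B1–B4, B4–B5

The largest bag has 3 vertices, giving width 2; this decomposition certifies tw(G) ≤ 2. Conversely, {2, 3, 7} is a clique of size 3, and the vertices of any clique must share a bag in every tree decomposition; so some bag has ≥ 3 vertices and tw(G) ≥ 2. Therefore the treewidth is 2.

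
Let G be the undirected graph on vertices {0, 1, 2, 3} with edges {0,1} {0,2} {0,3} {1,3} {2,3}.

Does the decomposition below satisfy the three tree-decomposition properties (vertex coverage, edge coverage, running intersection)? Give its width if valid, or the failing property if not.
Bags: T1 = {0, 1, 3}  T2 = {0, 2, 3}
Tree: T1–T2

Checking the three conditions: (i) the bags cover all of {0, 1, 2, 3}; (ii) for each edge, some bag contains both endpoints; (iii) the bags containing any fixed vertex form a subtree. All hold, so the decomposition is valid with width 3 − 1 = 2.

Yes; width 2.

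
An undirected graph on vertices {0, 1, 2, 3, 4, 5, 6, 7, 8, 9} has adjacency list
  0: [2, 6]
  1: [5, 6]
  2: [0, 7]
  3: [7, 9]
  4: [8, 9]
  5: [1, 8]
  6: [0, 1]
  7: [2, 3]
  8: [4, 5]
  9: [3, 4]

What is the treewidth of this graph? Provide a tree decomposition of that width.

Every bag has size at most 3, so the width is 3 − 1 = 2 and tw(G) ≤ 2. Since 7–3–9–4–8–5–1–6–0–2–7 is a cycle in G, G is not acyclic. Forests are exactly the graphs of treewidth ≤ 1, so tw(G) ≥ 2. Therefore the treewidth is 2.

Treewidth 2.
Bags: B1 = {3, 7, 9}  B2 = {4, 7, 9}  B3 = {4, 7, 8}  B4 = {5, 7, 8}  B5 = {1, 5, 7}  B6 = {1, 6, 7}  B7 = {0, 6, 7}  B8 = {0, 2, 7}
Tree: B1–B2, B2–B3, B3–B4, B4–B5, B5–B6, B6–B7, B7–B8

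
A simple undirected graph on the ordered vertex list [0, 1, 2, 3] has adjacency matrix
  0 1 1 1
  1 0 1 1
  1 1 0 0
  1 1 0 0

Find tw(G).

A width-2 tree decomposition is:
Bags: B1 = {0, 1, 2}  B2 = {0, 1, 3}
Tree: B1–B2
Every bag has size at most 3, so the width is 3 − 1 = 2 and tw(G) ≤ 2. On the other hand G contains the 3-clique {0, 1, 2}. A clique must lie in a single bag of any decomposition, so no decomposition can have width below 2. Hence tw(G) = 2 exactly.

2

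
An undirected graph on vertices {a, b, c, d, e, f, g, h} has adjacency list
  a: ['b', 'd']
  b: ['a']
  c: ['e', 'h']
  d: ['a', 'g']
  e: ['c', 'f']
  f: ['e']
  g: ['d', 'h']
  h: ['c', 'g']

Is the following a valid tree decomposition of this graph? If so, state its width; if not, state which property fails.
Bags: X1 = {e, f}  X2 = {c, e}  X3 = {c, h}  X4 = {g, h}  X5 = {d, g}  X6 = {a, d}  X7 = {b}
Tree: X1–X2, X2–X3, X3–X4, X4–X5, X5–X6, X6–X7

No — edge (a,b) lies in no bag.

A tree decomposition must satisfy three properties: every vertex lies in some bag; for every edge, both endpoints lie together in some bag; and for every vertex, the bags containing it form a connected subtree. Here edge (a,b) lies in no bag, so the decomposition is invalid.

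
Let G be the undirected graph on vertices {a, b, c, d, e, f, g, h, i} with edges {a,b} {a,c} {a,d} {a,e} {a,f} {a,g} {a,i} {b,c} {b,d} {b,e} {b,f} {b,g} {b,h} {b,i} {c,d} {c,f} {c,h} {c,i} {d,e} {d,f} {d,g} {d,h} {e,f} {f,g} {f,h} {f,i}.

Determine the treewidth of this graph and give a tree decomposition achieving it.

Every bag has size at most 5, so the width is 5 − 1 = 4 and tw(G) ≤ 4. For the lower bound, the 5 vertices {b, c, d, f, h} are pairwise adjacent, and any tree decomposition puts a clique entirely inside one bag — forcing width ≥ 4. The upper and lower bounds meet at 4, so that is the treewidth.

Treewidth 4.
Bags: B1 = {b, c, d, f, h}  B2 = {a, b, c, d, f}  B3 = {a, b, d, f, g}  B4 = {a, b, c, f, i}  B5 = {a, b, d, e, f}
Tree: B1–B2, B2–B3, B2–B4, B2–B5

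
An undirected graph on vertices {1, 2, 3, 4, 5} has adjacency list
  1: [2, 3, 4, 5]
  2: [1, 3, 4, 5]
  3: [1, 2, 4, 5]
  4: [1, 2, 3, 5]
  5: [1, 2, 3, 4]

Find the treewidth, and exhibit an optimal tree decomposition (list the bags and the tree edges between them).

A single bag containing all 5 vertices is trivially a valid decomposition of width 4. Conversely, {1, 2, 3, 4, 5} is a clique of size 5, and the vertices of any clique must share a bag in every tree decomposition; so some bag has ≥ 5 vertices and tw(G) ≥ 4. Therefore the treewidth is 4.

Treewidth 4.
One such decomposition:
Bags: B1 = {1, 2, 3, 4, 5}
Tree: (single bag)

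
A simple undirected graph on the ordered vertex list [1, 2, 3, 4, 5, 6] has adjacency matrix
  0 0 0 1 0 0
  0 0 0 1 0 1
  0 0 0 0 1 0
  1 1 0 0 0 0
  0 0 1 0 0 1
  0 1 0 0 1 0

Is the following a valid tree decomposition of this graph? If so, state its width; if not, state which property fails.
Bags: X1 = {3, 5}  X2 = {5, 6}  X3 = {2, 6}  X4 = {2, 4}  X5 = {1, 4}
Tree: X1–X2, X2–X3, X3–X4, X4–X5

Yes; width 1.

Vertex coverage: the bags together contain {1, 2, 3, 4, 5, 6}, the full vertex set. Edge coverage: each edge of G has both endpoints in at least one bag. Running intersection: for every vertex, the bags containing it form a connected subtree. All three properties hold, so this is a valid tree decomposition of width max|bag| − 1 = 1, and hence tw(G) ≤ 1.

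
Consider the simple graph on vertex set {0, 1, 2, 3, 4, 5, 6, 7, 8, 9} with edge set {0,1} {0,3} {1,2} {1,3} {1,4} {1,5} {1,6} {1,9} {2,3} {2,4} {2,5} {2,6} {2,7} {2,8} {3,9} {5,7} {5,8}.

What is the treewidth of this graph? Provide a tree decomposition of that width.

Treewidth 2.
One optimal decomposition is:
Bags: B1 = {1, 2, 5}  B2 = {1, 2, 4}  B3 = {2, 5, 8}  B4 = {1, 2, 3}  B5 = {0, 1, 3}  B6 = {1, 3, 9}  B7 = {1, 2, 6}  B8 = {2, 5, 7}
Tree: B1–B2, B1–B3, B1–B4, B4–B5, B5–B6, B4–B7, B3–B8

Every bag has size at most 3, so the width is 3 − 1 = 2 and tw(G) ≤ 2. Conversely, {2, 5, 8} is a clique of size 3, and the vertices of any clique must share a bag in every tree decomposition; so some bag has ≥ 3 vertices and tw(G) ≥ 2. Therefore the treewidth is 2.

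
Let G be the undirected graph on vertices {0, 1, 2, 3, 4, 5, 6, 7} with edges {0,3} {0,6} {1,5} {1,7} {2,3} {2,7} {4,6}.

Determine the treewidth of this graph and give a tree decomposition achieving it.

Every bag has size at most 2, so the width is 2 − 1 = 1 and tw(G) ≤ 1. G has an edge, so its treewidth is at least 1. Therefore the treewidth is 1.

Treewidth 1.
One optimal decomposition is:
Bags: B1 = {1, 5}  B2 = {1, 7}  B3 = {2, 7}  B4 = {2, 3}  B5 = {0, 3}  B6 = {0, 6}  B7 = {4, 6}
Tree: B1–B2, B2–B3, B3–B4, B4–B5, B5–B6, B6–B7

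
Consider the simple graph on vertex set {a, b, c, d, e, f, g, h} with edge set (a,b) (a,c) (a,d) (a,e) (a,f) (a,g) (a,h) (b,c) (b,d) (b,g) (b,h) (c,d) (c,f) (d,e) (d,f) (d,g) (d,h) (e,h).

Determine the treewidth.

A width-3 tree decomposition is:
Bags: B1 = {a, b, d, h}  B2 = {a, b, c, d}  B3 = {a, b, d, g}  B4 = {a, c, d, f}  B5 = {a, d, e, h}
Tree: B1–B2, B1–B3, B2–B4, B1–B5
Each bag holds 4 vertices, so the decomposition has width 3, which upper-bounds the treewidth. For the lower bound, the 4 vertices {a, d, e, h} are pairwise adjacent, and any tree decomposition puts a clique entirely inside one bag — forcing width ≥ 3. Combining the bounds, tw(G) = 3.

3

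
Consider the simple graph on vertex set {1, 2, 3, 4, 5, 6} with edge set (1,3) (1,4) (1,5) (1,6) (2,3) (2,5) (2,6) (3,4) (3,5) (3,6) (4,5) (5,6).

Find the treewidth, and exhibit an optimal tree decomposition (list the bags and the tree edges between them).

The largest bag has 4 vertices, giving width 3; this decomposition certifies tw(G) ≤ 3. For the lower bound, the 4 vertices {1, 3, 4, 5} are pairwise adjacent, and any tree decomposition puts a clique entirely inside one bag — forcing width ≥ 3. The upper and lower bounds meet at 3, so that is the treewidth.

Treewidth 3.
One such decomposition:
Bags: B1 = {1, 3, 5, 6}  B2 = {2, 3, 5, 6}  B3 = {1, 3, 4, 5}
Tree: B1–B2, B1–B3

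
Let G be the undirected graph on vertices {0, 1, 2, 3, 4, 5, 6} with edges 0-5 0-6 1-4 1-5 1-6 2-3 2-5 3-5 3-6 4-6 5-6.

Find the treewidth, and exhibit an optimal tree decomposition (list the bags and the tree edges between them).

Treewidth 2.
One such decomposition:
Bags: B1 = {1, 5, 6}  B2 = {3, 5, 6}  B3 = {1, 4, 6}  B4 = {2, 3, 5}  B5 = {0, 5, 6}
Tree: B1–B2, B1–B3, B2–B4, B2–B5

Every bag has size at most 3, so the width is 3 − 1 = 2 and tw(G) ≤ 2. Conversely, {1, 4, 6} is a clique of size 3, and the vertices of any clique must share a bag in every tree decomposition; so some bag has ≥ 3 vertices and tw(G) ≥ 2. Therefore the treewidth is 2.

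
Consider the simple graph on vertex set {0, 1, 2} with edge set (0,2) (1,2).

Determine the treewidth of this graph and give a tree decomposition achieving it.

Treewidth 1.
Bags: B1 = {0, 2}  B2 = {1, 2}
Tree: B1–B2

Each bag holds 2 vertices, so the decomposition has width 1, which upper-bounds the treewidth. Any graph with an edge has treewidth ≥ 1, and G has the edge 0–2. Combining the bounds, tw(G) = 1.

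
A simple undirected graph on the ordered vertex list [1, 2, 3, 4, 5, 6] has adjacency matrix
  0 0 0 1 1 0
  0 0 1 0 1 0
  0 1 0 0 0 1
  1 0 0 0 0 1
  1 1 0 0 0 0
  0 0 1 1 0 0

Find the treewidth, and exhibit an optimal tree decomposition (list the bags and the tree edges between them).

Treewidth 2.
One such decomposition:
Bags: B1 = {3, 4, 6}  B2 = {2, 3, 4}  B3 = {2, 4, 5}  B4 = {1, 4, 5}
Tree: B1–B2, B2–B3, B3–B4

Every bag has size at most 3, so the width is 3 − 1 = 2 and tw(G) ≤ 2. Since 4–6–3–2–5–1–4 is a cycle in G, G is not acyclic. Forests are exactly the graphs of treewidth ≤ 1, so tw(G) ≥ 2. Therefore the treewidth is 2.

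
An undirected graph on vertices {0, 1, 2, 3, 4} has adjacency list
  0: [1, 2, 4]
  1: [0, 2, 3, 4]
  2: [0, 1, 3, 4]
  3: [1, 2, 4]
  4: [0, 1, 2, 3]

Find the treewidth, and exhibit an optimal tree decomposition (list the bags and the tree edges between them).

Every bag has size at most 4, so the width is 4 − 1 = 3 and tw(G) ≤ 3. Conversely, {0, 1, 2, 4} is a clique of size 4, and the vertices of any clique must share a bag in every tree decomposition; so some bag has ≥ 4 vertices and tw(G) ≥ 3. The upper and lower bounds meet at 3, so that is the treewidth.

Treewidth 3.
One such decomposition:
Bags: B1 = {0, 1, 2, 4}  B2 = {1, 2, 3, 4}
Tree: B1–B2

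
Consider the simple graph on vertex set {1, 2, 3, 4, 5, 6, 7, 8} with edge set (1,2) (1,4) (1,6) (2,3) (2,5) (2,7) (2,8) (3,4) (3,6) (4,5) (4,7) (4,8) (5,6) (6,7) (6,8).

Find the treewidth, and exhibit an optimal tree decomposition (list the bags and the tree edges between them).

Treewidth 3.
One optimal decomposition is:
Bags: B1 = {1, 2, 4, 6}  B2 = {2, 4, 6, 7}  B3 = {2, 4, 6, 8}  B4 = {2, 4, 5, 6}  B5 = {2, 3, 4, 6}
Tree: B1–B2, B2–B3, B3–B4, B4–B5

The largest bag has 4 vertices, giving width 3; this decomposition certifies tw(G) ≤ 3. For the lower bound: the 4 vertex sets {1,4}, {2,7}, {6}, {8} are disjoint, each induces a connected subgraph, and every pair is joined by at least one edge of G. Contracting each set to a single vertex therefore yields K_{4} as a minor, and since treewidth is minor-monotone, tw(G) ≥ tw(K_{4}) = 3. The upper and lower bounds meet at 3, so that is the treewidth.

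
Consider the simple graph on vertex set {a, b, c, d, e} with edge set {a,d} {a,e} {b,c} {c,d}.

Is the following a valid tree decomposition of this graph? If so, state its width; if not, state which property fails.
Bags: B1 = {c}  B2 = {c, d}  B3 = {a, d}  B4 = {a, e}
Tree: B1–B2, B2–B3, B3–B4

A tree decomposition must satisfy three properties: every vertex lies in some bag; for every edge, both endpoints lie together in some bag; and for every vertex, the bags containing it form a connected subtree. Here vertex b appears in no bag, so the decomposition is invalid.

No — vertex b appears in no bag.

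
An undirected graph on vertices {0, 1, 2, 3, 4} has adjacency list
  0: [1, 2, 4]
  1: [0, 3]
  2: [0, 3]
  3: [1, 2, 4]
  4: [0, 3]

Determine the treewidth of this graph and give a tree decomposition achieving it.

Each bag holds 3 vertices, so the decomposition has width 2, which upper-bounds the treewidth. For the lower bound, G contains the cycle 4–3–2–0–4, so G is not a forest; only forests have treewidth ≤ 1, hence tw(G) ≥ 2. Combining the bounds, tw(G) = 2.

Treewidth 2.
One such decomposition:
Bags: B1 = {0, 3, 4}  B2 = {0, 2, 3}  B3 = {0, 1, 3}
Tree: B1–B2, B2–B3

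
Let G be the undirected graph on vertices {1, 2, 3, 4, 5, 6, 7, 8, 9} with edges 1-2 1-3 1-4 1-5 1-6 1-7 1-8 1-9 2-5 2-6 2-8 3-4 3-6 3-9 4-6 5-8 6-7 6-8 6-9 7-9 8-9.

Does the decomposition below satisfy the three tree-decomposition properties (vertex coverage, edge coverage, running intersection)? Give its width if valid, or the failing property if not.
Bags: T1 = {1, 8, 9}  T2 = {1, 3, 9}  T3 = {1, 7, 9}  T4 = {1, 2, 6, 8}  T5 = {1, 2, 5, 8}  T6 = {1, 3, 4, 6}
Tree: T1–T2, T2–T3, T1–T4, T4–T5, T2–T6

No — edge (6,9) lies in no bag.

A tree decomposition must satisfy three properties: every vertex lies in some bag; for every edge, both endpoints lie together in some bag; and for every vertex, the bags containing it form a connected subtree. Here edge (6,9) lies in no bag, so the decomposition is invalid.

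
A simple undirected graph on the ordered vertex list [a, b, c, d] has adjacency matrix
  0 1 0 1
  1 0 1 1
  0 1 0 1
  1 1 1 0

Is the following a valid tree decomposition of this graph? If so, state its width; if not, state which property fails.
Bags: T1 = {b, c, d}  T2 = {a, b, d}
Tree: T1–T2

Yes; width 2.

Vertex coverage: the bags together contain {a, b, c, d}, the full vertex set. Edge coverage: each edge of G has both endpoints in at least one bag. Running intersection: for every vertex, the bags containing it form a connected subtree. All three properties hold, so this is a valid tree decomposition of width max|bag| − 1 = 2, and hence tw(G) ≤ 2.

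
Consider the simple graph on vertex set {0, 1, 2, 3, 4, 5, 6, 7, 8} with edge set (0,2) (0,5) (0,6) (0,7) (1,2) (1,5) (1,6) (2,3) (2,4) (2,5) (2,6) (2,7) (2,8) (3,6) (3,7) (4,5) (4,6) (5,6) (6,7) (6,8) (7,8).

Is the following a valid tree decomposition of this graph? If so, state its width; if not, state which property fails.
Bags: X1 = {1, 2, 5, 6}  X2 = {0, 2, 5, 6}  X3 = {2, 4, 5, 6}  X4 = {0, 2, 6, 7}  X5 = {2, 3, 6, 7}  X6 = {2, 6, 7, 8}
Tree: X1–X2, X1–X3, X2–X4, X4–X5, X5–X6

Vertex coverage: the bags together contain {0, 1, 2, 3, 4, 5, 6, 7, 8}, the full vertex set. Edge coverage: each edge of G has both endpoints in at least one bag. Running intersection: for every vertex, the bags containing it form a connected subtree. All three properties hold, so this is a valid tree decomposition of width max|bag| − 1 = 3, and hence tw(G) ≤ 3.

Yes; width 3.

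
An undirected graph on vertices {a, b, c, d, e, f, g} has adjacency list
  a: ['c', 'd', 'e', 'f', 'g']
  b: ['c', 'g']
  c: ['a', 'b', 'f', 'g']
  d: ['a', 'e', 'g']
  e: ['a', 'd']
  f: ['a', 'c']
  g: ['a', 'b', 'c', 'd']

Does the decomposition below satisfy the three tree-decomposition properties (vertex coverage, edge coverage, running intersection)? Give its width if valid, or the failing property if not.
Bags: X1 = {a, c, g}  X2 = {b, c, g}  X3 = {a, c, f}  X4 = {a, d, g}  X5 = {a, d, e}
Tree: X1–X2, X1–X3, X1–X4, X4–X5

Yes; width 2.

Vertex coverage: the bags together contain {a, b, c, d, e, f, g}, the full vertex set. Edge coverage: each edge of G has both endpoints in at least one bag. Running intersection: for every vertex, the bags containing it form a connected subtree. All three properties hold, so this is a valid tree decomposition of width max|bag| − 1 = 2, and hence tw(G) ≤ 2.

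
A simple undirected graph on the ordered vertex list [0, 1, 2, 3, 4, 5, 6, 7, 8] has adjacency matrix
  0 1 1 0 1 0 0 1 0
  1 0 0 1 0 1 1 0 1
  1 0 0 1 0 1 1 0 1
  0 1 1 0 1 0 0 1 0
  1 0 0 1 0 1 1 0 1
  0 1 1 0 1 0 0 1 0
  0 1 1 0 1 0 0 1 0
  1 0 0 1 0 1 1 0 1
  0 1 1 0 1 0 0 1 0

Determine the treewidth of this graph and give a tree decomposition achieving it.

The largest bag has 5 vertices, giving width 4; this decomposition certifies tw(G) ≤ 4. For the lower bound: the 5 vertex sets {7,8}, {2,6}, {4,5}, {1}, {3} are disjoint, each induces a connected subgraph, and every pair is joined by at least one edge of G. Contracting each set to a single vertex therefore yields K_{5} as a minor, and since treewidth is minor-monotone, tw(G) ≥ tw(K_{5}) = 4. Hence tw(G) = 4 exactly.

Treewidth 4.
One such decomposition:
Bags: B1 = {1, 2, 4, 7, 8}  B2 = {1, 2, 4, 6, 7}  B3 = {1, 2, 4, 5, 7}  B4 = {1, 2, 3, 4, 7}  B5 = {0, 1, 2, 4, 7}
Tree: B1–B2, B2–B3, B3–B4, B4–B5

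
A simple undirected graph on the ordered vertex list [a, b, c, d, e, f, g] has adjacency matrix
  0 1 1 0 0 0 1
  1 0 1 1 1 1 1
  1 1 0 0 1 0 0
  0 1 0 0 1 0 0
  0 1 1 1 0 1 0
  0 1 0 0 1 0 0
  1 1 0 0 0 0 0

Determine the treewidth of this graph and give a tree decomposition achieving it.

The largest bag has 3 vertices, giving width 2; this decomposition certifies tw(G) ≤ 2. Conversely, {a, b, g} is a clique of size 3, and the vertices of any clique must share a bag in every tree decomposition; so some bag has ≥ 3 vertices and tw(G) ≥ 2. Hence tw(G) = 2 exactly.

Treewidth 2.
Bags: B1 = {b, d, e}  B2 = {b, c, e}  B3 = {a, b, c}  B4 = {b, e, f}  B5 = {a, b, g}
Tree: B1–B2, B2–B3, B2–B4, B3–B5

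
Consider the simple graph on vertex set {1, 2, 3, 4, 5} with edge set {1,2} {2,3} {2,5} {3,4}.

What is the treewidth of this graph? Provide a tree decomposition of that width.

Treewidth 1.
One such decomposition:
Bags: B1 = {2, 5}  B2 = {2, 3}  B3 = {1, 2}  B4 = {3, 4}
Tree: B1–B2, B2–B3, B2–B4

Every bag has size at most 2, so the width is 2 − 1 = 1 and tw(G) ≤ 1. Any graph with an edge has treewidth ≥ 1, and G has the edge 2–5. Therefore the treewidth is 1.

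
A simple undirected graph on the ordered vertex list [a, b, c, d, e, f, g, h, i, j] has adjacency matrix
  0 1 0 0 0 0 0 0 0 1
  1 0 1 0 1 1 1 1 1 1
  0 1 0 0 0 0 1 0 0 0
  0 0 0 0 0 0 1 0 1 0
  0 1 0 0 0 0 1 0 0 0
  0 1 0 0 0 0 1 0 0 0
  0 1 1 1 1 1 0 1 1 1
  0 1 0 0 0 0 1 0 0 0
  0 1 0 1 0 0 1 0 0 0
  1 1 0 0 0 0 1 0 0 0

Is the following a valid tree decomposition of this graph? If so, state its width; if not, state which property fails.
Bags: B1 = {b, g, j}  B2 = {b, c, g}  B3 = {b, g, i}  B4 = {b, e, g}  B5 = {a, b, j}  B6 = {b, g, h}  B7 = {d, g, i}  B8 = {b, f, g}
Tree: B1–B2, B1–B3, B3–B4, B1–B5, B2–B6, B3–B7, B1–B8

Every vertex of G appears in some bag (union = {a, b, c, d, e, f, g, h, i, j}); every edge is covered by a bag; and for each vertex v the set of bags containing v is connected in the bag tree. The decomposition is therefore valid. The largest bag has 3 vertices, so the width is 2.

Yes; width 2.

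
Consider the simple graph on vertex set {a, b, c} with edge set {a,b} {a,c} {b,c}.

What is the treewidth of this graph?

2

A width-2 tree decomposition is:
Bags: B1 = {a, b, c}
Tree: (single bag)
With just one bag of size 3, the width is 3 − 1 = 2, so tw(G) ≤ 2. On the other hand G contains the 3-clique {a, b, c}. A clique must lie in a single bag of any decomposition, so no decomposition can have width below 2. Therefore the treewidth is 2.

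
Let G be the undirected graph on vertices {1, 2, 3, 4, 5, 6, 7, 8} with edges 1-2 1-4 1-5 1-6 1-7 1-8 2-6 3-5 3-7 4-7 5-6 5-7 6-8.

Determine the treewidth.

A width-2 tree decomposition is:
Bags: B1 = {1, 6, 8}  B2 = {1, 5, 6}  B3 = {1, 2, 6}  B4 = {1, 5, 7}  B5 = {1, 4, 7}  B6 = {3, 5, 7}
Tree: B1–B2, B1–B3, B2–B4, B4–B5, B4–B6
Each bag holds 3 vertices, so the decomposition has width 2, which upper-bounds the treewidth. For the lower bound, the 3 vertices {1, 4, 7} are pairwise adjacent, and any tree decomposition puts a clique entirely inside one bag — forcing width ≥ 2. Combining the bounds, tw(G) = 2.

2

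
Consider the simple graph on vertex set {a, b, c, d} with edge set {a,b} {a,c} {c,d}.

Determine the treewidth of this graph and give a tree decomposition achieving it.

The largest bag has 2 vertices, giving width 1; this decomposition certifies tw(G) ≤ 1. Since G has at least one edge (e.g. b–a), it is not an edgeless graph, so tw(G) ≥ 1. Hence tw(G) = 1 exactly.

Treewidth 1.
One such decomposition:
Bags: B1 = {a, b}  B2 = {a, c}  B3 = {c, d}
Tree: B1–B2, B2–B3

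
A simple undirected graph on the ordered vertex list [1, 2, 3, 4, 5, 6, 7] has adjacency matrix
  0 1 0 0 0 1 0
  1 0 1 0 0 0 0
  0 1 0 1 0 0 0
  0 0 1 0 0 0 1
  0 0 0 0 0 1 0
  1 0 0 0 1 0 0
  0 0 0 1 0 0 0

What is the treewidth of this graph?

A width-1 tree decomposition is:
Bags: B1 = {4, 7}  B2 = {3, 4}  B3 = {2, 3}  B4 = {1, 2}  B5 = {1, 6}  B6 = {5, 6}
Tree: B1–B2, B2–B3, B3–B4, B4–B5, B5–B6
Each bag holds 2 vertices, so the decomposition has width 1, which upper-bounds the treewidth. Any graph with an edge has treewidth ≥ 1, and G has the edge 7–4. Combining the bounds, tw(G) = 1.

1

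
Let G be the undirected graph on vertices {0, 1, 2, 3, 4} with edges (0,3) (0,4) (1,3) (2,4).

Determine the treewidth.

1

A width-1 tree decomposition is:
Bags: B1 = {0, 4}  B2 = {2, 4}  B3 = {0, 3}  B4 = {1, 3}
Tree: B1–B2, B1–B3, B3–B4
Each bag holds 2 vertices, so the decomposition has width 1, which upper-bounds the treewidth. G has an edge, so its treewidth is at least 1. Therefore the treewidth is 1.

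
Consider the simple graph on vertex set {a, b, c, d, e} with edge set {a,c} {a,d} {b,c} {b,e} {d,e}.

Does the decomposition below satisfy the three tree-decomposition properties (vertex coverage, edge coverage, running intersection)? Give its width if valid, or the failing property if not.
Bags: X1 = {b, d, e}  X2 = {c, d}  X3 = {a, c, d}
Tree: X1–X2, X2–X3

A tree decomposition must satisfy three properties: every vertex lies in some bag; for every edge, both endpoints lie together in some bag; and for every vertex, the bags containing it form a connected subtree. Here edge (b,c) lies in no bag, so the decomposition is invalid.

No — edge (b,c) lies in no bag.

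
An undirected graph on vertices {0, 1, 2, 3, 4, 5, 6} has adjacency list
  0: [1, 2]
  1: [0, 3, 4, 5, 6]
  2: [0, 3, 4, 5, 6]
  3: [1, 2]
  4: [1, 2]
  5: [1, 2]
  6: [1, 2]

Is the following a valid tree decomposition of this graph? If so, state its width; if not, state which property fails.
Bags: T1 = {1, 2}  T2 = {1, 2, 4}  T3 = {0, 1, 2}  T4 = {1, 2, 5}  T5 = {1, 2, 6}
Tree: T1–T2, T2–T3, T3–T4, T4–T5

A tree decomposition must satisfy three properties: every vertex lies in some bag; for every edge, both endpoints lie together in some bag; and for every vertex, the bags containing it form a connected subtree. Here vertex 3 appears in no bag, so the decomposition is invalid.

No — vertex 3 appears in no bag.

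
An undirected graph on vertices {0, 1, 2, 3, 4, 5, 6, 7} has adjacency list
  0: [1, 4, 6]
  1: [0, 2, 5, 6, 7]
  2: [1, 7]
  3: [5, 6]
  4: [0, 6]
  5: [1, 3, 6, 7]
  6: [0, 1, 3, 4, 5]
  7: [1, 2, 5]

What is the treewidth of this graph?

A width-2 tree decomposition is:
Bags: B1 = {1, 5, 6}  B2 = {3, 5, 6}  B3 = {1, 5, 7}  B4 = {0, 1, 6}  B5 = {0, 4, 6}  B6 = {1, 2, 7}
Tree: B1–B2, B1–B3, B1–B4, B4–B5, B3–B6
Every bag has size at most 3, so the width is 3 − 1 = 2 and tw(G) ≤ 2. For the lower bound, the 3 vertices {0, 1, 6} are pairwise adjacent, and any tree decomposition puts a clique entirely inside one bag — forcing width ≥ 2. Therefore the treewidth is 2.

2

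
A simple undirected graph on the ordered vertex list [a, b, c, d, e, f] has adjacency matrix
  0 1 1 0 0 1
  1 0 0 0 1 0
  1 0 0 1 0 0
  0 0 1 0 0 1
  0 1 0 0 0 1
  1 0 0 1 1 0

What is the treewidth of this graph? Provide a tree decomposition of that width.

Treewidth 2.
Bags: B1 = {a, b, e}  B2 = {a, e, f}  B3 = {a, c, f}  B4 = {c, d, f}
Tree: B1–B2, B2–B3, B3–B4

The largest bag has 3 vertices, giving width 2; this decomposition certifies tw(G) ≤ 2. For the lower bound, G contains the cycle b–e–f–a–b, so G is not a forest; only forests have treewidth ≤ 1, hence tw(G) ≥ 2. The upper and lower bounds meet at 2, so that is the treewidth.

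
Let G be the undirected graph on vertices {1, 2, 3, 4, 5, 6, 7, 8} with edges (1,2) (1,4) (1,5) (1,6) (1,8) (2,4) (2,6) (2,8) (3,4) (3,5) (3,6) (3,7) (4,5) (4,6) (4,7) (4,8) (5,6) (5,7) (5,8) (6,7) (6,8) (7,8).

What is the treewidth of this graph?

4

A width-4 tree decomposition is:
Bags: B1 = {3, 4, 5, 6, 7}  B2 = {4, 5, 6, 7, 8}  B3 = {1, 4, 5, 6, 8}  B4 = {1, 2, 4, 6, 8}
Tree: B1–B2, B2–B3, B3–B4
Every bag has size at most 5, so the width is 5 − 1 = 4 and tw(G) ≤ 4. Conversely, {1, 2, 4, 6, 8} is a clique of size 5, and the vertices of any clique must share a bag in every tree decomposition; so some bag has ≥ 5 vertices and tw(G) ≥ 4. Hence tw(G) = 4 exactly.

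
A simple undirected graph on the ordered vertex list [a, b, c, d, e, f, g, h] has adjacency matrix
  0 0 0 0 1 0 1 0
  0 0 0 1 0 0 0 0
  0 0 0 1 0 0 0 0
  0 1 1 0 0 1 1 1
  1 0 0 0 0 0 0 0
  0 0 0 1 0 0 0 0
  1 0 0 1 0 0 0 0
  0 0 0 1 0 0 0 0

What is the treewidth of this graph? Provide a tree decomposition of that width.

The largest bag has 2 vertices, giving width 1; this decomposition certifies tw(G) ≤ 1. G has an edge, so its treewidth is at least 1. The upper and lower bounds meet at 1, so that is the treewidth.

Treewidth 1.
One optimal decomposition is:
Bags: B1 = {d, g}  B2 = {d, f}  B3 = {a, g}  B4 = {a, e}  B5 = {d, h}  B6 = {b, d}  B7 = {c, d}
Tree: B1–B2, B1–B3, B3–B4, B1–B5, B2–B6, B2–B7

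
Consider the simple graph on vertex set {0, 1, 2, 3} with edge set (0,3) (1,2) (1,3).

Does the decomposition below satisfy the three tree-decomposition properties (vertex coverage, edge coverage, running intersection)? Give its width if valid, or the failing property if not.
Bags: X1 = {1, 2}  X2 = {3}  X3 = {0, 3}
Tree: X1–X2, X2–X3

A tree decomposition must satisfy three properties: every vertex lies in some bag; for every edge, both endpoints lie together in some bag; and for every vertex, the bags containing it form a connected subtree. Here edge (1,3) lies in no bag, so the decomposition is invalid.

No — edge (1,3) lies in no bag.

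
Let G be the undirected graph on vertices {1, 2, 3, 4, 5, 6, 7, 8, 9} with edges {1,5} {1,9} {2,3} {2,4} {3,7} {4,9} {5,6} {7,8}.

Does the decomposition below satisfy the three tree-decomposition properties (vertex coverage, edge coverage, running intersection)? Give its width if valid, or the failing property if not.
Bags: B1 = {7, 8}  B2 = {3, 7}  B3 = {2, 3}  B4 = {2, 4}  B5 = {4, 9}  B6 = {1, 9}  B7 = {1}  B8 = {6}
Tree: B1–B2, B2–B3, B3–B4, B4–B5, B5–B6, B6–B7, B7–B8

No — vertex 5 appears in no bag.

A tree decomposition must satisfy three properties: every vertex lies in some bag; for every edge, both endpoints lie together in some bag; and for every vertex, the bags containing it form a connected subtree. Here vertex 5 appears in no bag, so the decomposition is invalid.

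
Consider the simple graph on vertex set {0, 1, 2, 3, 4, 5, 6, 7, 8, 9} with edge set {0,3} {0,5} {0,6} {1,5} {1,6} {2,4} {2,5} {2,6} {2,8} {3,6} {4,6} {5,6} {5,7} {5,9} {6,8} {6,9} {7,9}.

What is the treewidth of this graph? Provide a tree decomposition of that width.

Treewidth 2.
One such decomposition:
Bags: B1 = {0, 5, 6}  B2 = {2, 5, 6}  B3 = {5, 6, 9}  B4 = {2, 6, 8}  B5 = {0, 3, 6}  B6 = {2, 4, 6}  B7 = {1, 5, 6}  B8 = {5, 7, 9}
Tree: B1–B2, B2–B3, B2–B4, B1–B5, B4–B6, B3–B7, B3–B8

Each bag holds 3 vertices, so the decomposition has width 2, which upper-bounds the treewidth. On the other hand G contains the 3-clique {2, 6, 8}. A clique must lie in a single bag of any decomposition, so no decomposition can have width below 2. The upper and lower bounds meet at 2, so that is the treewidth.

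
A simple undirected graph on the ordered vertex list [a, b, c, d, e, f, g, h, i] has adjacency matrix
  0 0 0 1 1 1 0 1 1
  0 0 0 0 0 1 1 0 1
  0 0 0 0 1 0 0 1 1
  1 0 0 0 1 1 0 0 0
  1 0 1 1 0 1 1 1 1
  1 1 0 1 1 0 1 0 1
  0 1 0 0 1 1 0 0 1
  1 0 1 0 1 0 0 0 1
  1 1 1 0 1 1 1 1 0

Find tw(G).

3

A width-3 tree decomposition is:
Bags: B1 = {a, e, f, i}  B2 = {e, f, g, i}  B3 = {b, f, g, i}  B4 = {a, e, h, i}  B5 = {c, e, h, i}  B6 = {a, d, e, f}
Tree: B1–B2, B2–B3, B1–B4, B4–B5, B1–B6
The largest bag has 4 vertices, giving width 3; this decomposition certifies tw(G) ≤ 3. On the other hand G contains the 4-clique {a, d, e, f}. A clique must lie in a single bag of any decomposition, so no decomposition can have width below 3. Hence tw(G) = 3 exactly.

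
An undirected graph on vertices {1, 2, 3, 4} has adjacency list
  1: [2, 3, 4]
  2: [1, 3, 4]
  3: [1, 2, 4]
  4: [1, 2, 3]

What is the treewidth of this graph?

3

A width-3 tree decomposition is:
Bags: B1 = {1, 2, 3, 4}
Tree: (single bag)
With just one bag of size 4, the width is 4 − 1 = 3, so tw(G) ≤ 3. For the lower bound, the 4 vertices {1, 2, 3, 4} are pairwise adjacent, and any tree decomposition puts a clique entirely inside one bag — forcing width ≥ 3. Hence tw(G) = 3 exactly.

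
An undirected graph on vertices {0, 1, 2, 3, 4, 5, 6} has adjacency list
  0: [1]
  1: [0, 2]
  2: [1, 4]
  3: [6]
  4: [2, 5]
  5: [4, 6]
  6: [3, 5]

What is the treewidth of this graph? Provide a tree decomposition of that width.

Treewidth 1.
One optimal decomposition is:
Bags: B1 = {0, 1}  B2 = {1, 2}  B3 = {2, 4}  B4 = {4, 5}  B5 = {5, 6}  B6 = {3, 6}
Tree: B1–B2, B2–B3, B3–B4, B4–B5, B5–B6

Each bag holds 2 vertices, so the decomposition has width 1, which upper-bounds the treewidth. Any graph with an edge has treewidth ≥ 1, and G has the edge 0–1. Therefore the treewidth is 1.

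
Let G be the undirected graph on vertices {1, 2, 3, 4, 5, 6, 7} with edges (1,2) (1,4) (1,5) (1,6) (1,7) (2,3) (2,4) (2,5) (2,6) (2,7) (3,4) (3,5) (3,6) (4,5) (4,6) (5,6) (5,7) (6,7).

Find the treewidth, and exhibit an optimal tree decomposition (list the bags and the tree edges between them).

Every bag has size at most 5, so the width is 5 − 1 = 4 and tw(G) ≤ 4. For the lower bound, the 5 vertices {1, 2, 4, 5, 6} are pairwise adjacent, and any tree decomposition puts a clique entirely inside one bag — forcing width ≥ 4. The upper and lower bounds meet at 4, so that is the treewidth.

Treewidth 4.
One such decomposition:
Bags: B1 = {1, 2, 5, 6, 7}  B2 = {1, 2, 4, 5, 6}  B3 = {2, 3, 4, 5, 6}
Tree: B1–B2, B2–B3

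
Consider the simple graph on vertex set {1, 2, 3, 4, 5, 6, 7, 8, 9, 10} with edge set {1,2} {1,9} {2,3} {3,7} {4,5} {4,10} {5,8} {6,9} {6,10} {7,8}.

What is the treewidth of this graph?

A width-2 tree decomposition is:
Bags: B1 = {4, 5, 8}  B2 = {4, 8, 10}  B3 = {6, 8, 10}  B4 = {6, 8, 9}  B5 = {1, 8, 9}  B6 = {1, 2, 8}  B7 = {2, 3, 8}  B8 = {3, 7, 8}
Tree: B1–B2, B2–B3, B3–B4, B4–B5, B5–B6, B6–B7, B7–B8
The largest bag has 3 vertices, giving width 2; this decomposition certifies tw(G) ≤ 2. Since 8–5–4–10–6–9–1–2–3–7–8 is a cycle in G, G is not acyclic. Forests are exactly the graphs of treewidth ≤ 1, so tw(G) ≥ 2. The upper and lower bounds meet at 2, so that is the treewidth.

2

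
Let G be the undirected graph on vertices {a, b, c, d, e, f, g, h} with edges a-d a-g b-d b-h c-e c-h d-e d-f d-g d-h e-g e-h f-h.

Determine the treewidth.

A width-2 tree decomposition is:
Bags: B1 = {d, e, h}  B2 = {d, f, h}  B3 = {c, e, h}  B4 = {b, d, h}  B5 = {d, e, g}  B6 = {a, d, g}
Tree: B1–B2, B1–B3, B1–B4, B1–B5, B5–B6
Every bag has size at most 3, so the width is 3 − 1 = 2 and tw(G) ≤ 2. Conversely, {d, e, g} is a clique of size 3, and the vertices of any clique must share a bag in every tree decomposition; so some bag has ≥ 3 vertices and tw(G) ≥ 2. Therefore the treewidth is 2.

2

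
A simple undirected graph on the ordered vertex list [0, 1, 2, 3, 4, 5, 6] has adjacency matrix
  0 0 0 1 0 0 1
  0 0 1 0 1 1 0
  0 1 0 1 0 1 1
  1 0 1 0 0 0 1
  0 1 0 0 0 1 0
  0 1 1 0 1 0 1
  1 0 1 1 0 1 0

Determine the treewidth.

A width-2 tree decomposition is:
Bags: B1 = {2, 3, 6}  B2 = {2, 5, 6}  B3 = {1, 2, 5}  B4 = {0, 3, 6}  B5 = {1, 4, 5}
Tree: B1–B2, B2–B3, B1–B4, B3–B5
Each bag holds 3 vertices, so the decomposition has width 2, which upper-bounds the treewidth. Conversely, {0, 3, 6} is a clique of size 3, and the vertices of any clique must share a bag in every tree decomposition; so some bag has ≥ 3 vertices and tw(G) ≥ 2. Combining the bounds, tw(G) = 2.

2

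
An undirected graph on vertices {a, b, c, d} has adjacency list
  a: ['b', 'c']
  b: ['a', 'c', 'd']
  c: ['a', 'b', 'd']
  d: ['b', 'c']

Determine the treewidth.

A width-2 tree decomposition is:
Bags: B1 = {b, c, d}  B2 = {a, b, c}
Tree: B1–B2
Each bag holds 3 vertices, so the decomposition has width 2, which upper-bounds the treewidth. For the lower bound, the 3 vertices {b, c, d} are pairwise adjacent, and any tree decomposition puts a clique entirely inside one bag — forcing width ≥ 2. Therefore the treewidth is 2.

2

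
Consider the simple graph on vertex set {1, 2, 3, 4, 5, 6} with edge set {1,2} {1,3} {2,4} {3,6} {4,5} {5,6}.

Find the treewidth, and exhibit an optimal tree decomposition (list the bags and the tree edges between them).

Every bag has size at most 3, so the width is 3 − 1 = 2 and tw(G) ≤ 2. For the lower bound, G contains the cycle 6–3–1–2–4–5–6, so G is not a forest; only forests have treewidth ≤ 1, hence tw(G) ≥ 2. Therefore the treewidth is 2.

Treewidth 2.
One such decomposition:
Bags: B1 = {1, 3, 6}  B2 = {1, 2, 6}  B3 = {2, 4, 6}  B4 = {4, 5, 6}
Tree: B1–B2, B2–B3, B3–B4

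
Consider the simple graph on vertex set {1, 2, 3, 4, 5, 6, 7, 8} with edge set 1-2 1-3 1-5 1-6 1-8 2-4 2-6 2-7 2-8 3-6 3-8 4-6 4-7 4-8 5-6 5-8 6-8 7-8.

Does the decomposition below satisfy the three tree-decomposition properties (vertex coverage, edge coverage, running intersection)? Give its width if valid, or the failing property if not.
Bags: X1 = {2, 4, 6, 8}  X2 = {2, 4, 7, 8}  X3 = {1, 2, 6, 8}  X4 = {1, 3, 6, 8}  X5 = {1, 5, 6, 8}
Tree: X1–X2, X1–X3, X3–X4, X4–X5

Checking the three conditions: (i) the bags cover all of {1, 2, 3, 4, 5, 6, 7, 8}; (ii) for each edge, some bag contains both endpoints; (iii) the bags containing any fixed vertex form a subtree. All hold, so the decomposition is valid with width 4 − 1 = 3.

Yes; width 3.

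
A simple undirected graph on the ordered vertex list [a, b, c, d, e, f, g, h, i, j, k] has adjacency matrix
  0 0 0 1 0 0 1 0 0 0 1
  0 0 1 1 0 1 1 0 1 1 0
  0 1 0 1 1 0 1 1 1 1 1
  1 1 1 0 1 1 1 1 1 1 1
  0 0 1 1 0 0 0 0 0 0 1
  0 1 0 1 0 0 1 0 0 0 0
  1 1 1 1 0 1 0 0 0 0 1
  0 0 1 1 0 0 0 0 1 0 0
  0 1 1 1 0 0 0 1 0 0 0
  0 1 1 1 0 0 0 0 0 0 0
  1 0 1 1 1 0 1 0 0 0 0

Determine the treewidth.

3

A width-3 tree decomposition is:
Bags: B1 = {b, c, d, g}  B2 = {b, d, f, g}  B3 = {b, c, d, j}  B4 = {b, c, d, i}  B5 = {c, d, h, i}  B6 = {c, d, g, k}  B7 = {c, d, e, k}  B8 = {a, d, g, k}
Tree: B1–B2, B1–B3, B1–B4, B4–B5, B1–B6, B6–B7, B6–B8
Each bag holds 4 vertices, so the decomposition has width 3, which upper-bounds the treewidth. On the other hand G contains the 4-clique {a, d, g, k}. A clique must lie in a single bag of any decomposition, so no decomposition can have width below 3. The upper and lower bounds meet at 3, so that is the treewidth.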